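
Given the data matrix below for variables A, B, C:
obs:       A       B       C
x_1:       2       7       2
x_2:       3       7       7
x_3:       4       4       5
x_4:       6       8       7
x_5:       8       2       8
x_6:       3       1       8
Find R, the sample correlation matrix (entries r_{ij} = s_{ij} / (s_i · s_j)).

Step 1 — column means:
  mean(A) = (2 + 3 + 4 + 6 + 8 + 3) / 6 = 26/6 = 4.3333
  mean(B) = (7 + 7 + 4 + 8 + 2 + 1) / 6 = 29/6 = 4.8333
  mean(C) = (2 + 7 + 5 + 7 + 8 + 8) / 6 = 37/6 = 6.1667

Step 2 — sample variances and covariances s[i,j] = (1/(n-1)) · Σ_k (x_{k,i} - mean_i) · (x_{k,j} - mean_j), with n-1 = 5:
  s[A,A] = ((-2.3333)·(-2.3333) + (-1.3333)·(-1.3333) + (-0.3333)·(-0.3333) + (1.6667)·(1.6667) + (3.6667)·(3.6667) + (-1.3333)·(-1.3333)) / 5 = 25.3333/5 = 5.0667
  s[A,B] = ((-2.3333)·(2.1667) + (-1.3333)·(2.1667) + (-0.3333)·(-0.8333) + (1.6667)·(3.1667) + (3.6667)·(-2.8333) + (-1.3333)·(-3.8333)) / 5 = -7.6667/5 = -1.5333
  s[A,C] = ((-2.3333)·(-4.1667) + (-1.3333)·(0.8333) + (-0.3333)·(-1.1667) + (1.6667)·(0.8333) + (3.6667)·(1.8333) + (-1.3333)·(1.8333)) / 5 = 14.6667/5 = 2.9333
  s[B,B] = ((2.1667)·(2.1667) + (2.1667)·(2.1667) + (-0.8333)·(-0.8333) + (3.1667)·(3.1667) + (-2.8333)·(-2.8333) + (-3.8333)·(-3.8333)) / 5 = 42.8333/5 = 8.5667
  s[B,C] = ((2.1667)·(-4.1667) + (2.1667)·(0.8333) + (-0.8333)·(-1.1667) + (3.1667)·(0.8333) + (-2.8333)·(1.8333) + (-3.8333)·(1.8333)) / 5 = -15.8333/5 = -3.1667
  s[C,C] = ((-4.1667)·(-4.1667) + (0.8333)·(0.8333) + (-1.1667)·(-1.1667) + (0.8333)·(0.8333) + (1.8333)·(1.8333) + (1.8333)·(1.8333)) / 5 = 26.8333/5 = 5.3667
  Sample standard deviations s_i = √(s[i,i]):
  s(A) = √(5.0667) = 2.2509
  s(B) = √(8.5667) = 2.9269
  s(C) = √(5.3667) = 2.3166

Step 3 — r_{ij} = s_{ij} / (s_i · s_j):
  r[A,A] = 1 (diagonal).
  r[A,B] = -1.5333 / (2.2509 · 2.9269) = -1.5333 / 6.5882 = -0.2327
  r[A,C] = 2.9333 / (2.2509 · 2.3166) = 2.9333 / 5.2145 = 0.5625
  r[B,B] = 1 (diagonal).
  r[B,C] = -3.1667 / (2.9269 · 2.3166) = -3.1667 / 6.7804 = -0.467
  r[C,C] = 1 (diagonal).

R is symmetric with unit diagonal. Assembling:

R = [[1, -0.2327, 0.5625],
 [-0.2327, 1, -0.467],
 [0.5625, -0.467, 1]]


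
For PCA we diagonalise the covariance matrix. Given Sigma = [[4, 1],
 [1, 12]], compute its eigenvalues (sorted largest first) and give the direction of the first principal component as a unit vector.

Step 1 — characteristic polynomial of 2×2 Sigma:
  det(Sigma - λI) = λ² - trace · λ + det = 0.
  trace = 4 + 12 = 16, det = 4·12 - (1)² = 47.
Step 2 — discriminant:
  Δ = trace² - 4·det = 256 - 188 = 68.
Step 3 — eigenvalues:
  λ = (trace ± √Δ)/2 = (16 ± 8.2462)/2,
  λ_1 = 12.1231,  λ_2 = 3.8769.

Step 4 — unit eigenvector for λ_1: solve (Sigma - λ_1 I)v = 0. First row:
  (4 - 12.1231)·v_x + (1)·v_y = 0, i.e. (-8.1231)·v_x + (1)·v_y = 0,
  so v ∝ (b, λ_1 - a) = (1, 8.1231) = u.
  ||u|| = √((1)² + (8.1231)²) = √(66.9848) ≈ 8.1844,
  v_1 = u/||u|| ≈ (0.1222, 0.9925) (||v_1|| = 1).

λ_1 = 12.1231,  λ_2 = 3.8769;  v_1 ≈ (0.1222, 0.9925)


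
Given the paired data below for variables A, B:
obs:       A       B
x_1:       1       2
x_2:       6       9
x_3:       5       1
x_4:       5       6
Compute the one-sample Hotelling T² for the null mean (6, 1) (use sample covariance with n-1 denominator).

Step 1 — sample mean vector:
  mean(A) = (1 + 6 + 5 + 5) / 4 = 17/4 = 4.25
  mean(B) = (2 + 9 + 1 + 6) / 4 = 18/4 = 4.5
  x̄ = (4.25, 4.5),  deviation x̄ - mu_0 = (4.25, 4.5) - (6, 1) = (-1.75, 3.5).

Step 2 — sample covariance matrix, S[i,j] = (1/(n-1)) · Σ_k (x_{k,i} - mean_i) · (x_{k,j} - mean_j), divisor n-1 = 3:
  S[A,A] = ((-3.25)·(-3.25) + (1.75)·(1.75) + (0.75)·(0.75) + (0.75)·(0.75)) / 3 = 14.75/3 = 4.9167
  S[A,B] = ((-3.25)·(-2.5) + (1.75)·(4.5) + (0.75)·(-3.5) + (0.75)·(1.5)) / 3 = 14.5/3 = 4.8333
  S[B,B] = ((-2.5)·(-2.5) + (4.5)·(4.5) + (-3.5)·(-3.5) + (1.5)·(1.5)) / 3 = 41/3 = 13.6667
  S = [[4.9167, 4.8333],
 [4.8333, 13.6667]].

Step 3 — invert S. det(S) = 4.9167·13.6667 - (4.8333)² = 43.8333.
  S^{-1} = (1/det) · [[d, -b], [-b, a]] = [[0.3118, -0.1103],
 [-0.1103, 0.1122]].

Step 4 — quadratic form (x̄ - mu_0)^T · S^{-1} · (x̄ - mu_0):
  S^{-1} · (x̄ - mu_0) = (-0.9316, 0.5856),
  (x̄ - mu_0)^T · [...] = (-1.75)·(-0.9316) + (3.5)·(0.5856) = 3.6797.

Step 5 — scale by n: T² = 4 · 3.6797 = 14.7186.

T² ≈ 14.7186


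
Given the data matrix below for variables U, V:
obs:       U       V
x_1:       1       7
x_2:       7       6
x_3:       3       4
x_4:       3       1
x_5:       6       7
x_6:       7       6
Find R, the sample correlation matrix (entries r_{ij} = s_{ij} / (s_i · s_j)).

Step 1 — column means:
  mean(U) = (1 + 7 + 3 + 3 + 6 + 7) / 6 = 27/6 = 4.5
  mean(V) = (7 + 6 + 4 + 1 + 7 + 6) / 6 = 31/6 = 5.1667

Step 2 — sample variances and covariances s[i,j] = (1/(n-1)) · Σ_k (x_{k,i} - mean_i) · (x_{k,j} - mean_j), with n-1 = 5:
  s[U,U] = ((-3.5)·(-3.5) + (2.5)·(2.5) + (-1.5)·(-1.5) + (-1.5)·(-1.5) + (1.5)·(1.5) + (2.5)·(2.5)) / 5 = 31.5/5 = 6.3
  s[U,V] = ((-3.5)·(1.8333) + (2.5)·(0.8333) + (-1.5)·(-1.1667) + (-1.5)·(-4.1667) + (1.5)·(1.8333) + (2.5)·(0.8333)) / 5 = 8.5/5 = 1.7
  s[V,V] = ((1.8333)·(1.8333) + (0.8333)·(0.8333) + (-1.1667)·(-1.1667) + (-4.1667)·(-4.1667) + (1.8333)·(1.8333) + (0.8333)·(0.8333)) / 5 = 26.8333/5 = 5.3667
  Sample standard deviations s_i = √(s[i,i]):
  s(U) = √(6.3) = 2.51
  s(V) = √(5.3667) = 2.3166

Step 3 — r_{ij} = s_{ij} / (s_i · s_j):
  r[U,U] = 1 (diagonal).
  r[U,V] = 1.7 / (2.51 · 2.3166) = 1.7 / 5.8146 = 0.2924
  r[V,V] = 1 (diagonal).

R is symmetric with unit diagonal. Assembling:

R = [[1, 0.2924],
 [0.2924, 1]]


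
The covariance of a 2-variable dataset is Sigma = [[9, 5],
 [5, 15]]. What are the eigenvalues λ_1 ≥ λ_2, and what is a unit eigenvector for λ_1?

Step 1 — characteristic polynomial of 2×2 Sigma:
  det(Sigma - λI) = λ² - trace · λ + det = 0.
  trace = 9 + 15 = 24, det = 9·15 - (5)² = 110.
Step 2 — discriminant:
  Δ = trace² - 4·det = 576 - 440 = 136.
Step 3 — eigenvalues:
  λ = (trace ± √Δ)/2 = (24 ± 11.6619)/2,
  λ_1 = 17.831,  λ_2 = 6.169.

Step 4 — unit eigenvector for λ_1: solve (Sigma - λ_1 I)v = 0. First row:
  (9 - 17.831)·v_x + (5)·v_y = 0, i.e. (-8.831)·v_x + (5)·v_y = 0,
  so v ∝ (b, λ_1 - a) = (5, 8.831) = u.
  ||u|| = √((5)² + (8.831)²) = √(102.9857) ≈ 10.1482,
  v_1 = u/||u|| ≈ (0.4927, 0.8702) (||v_1|| = 1).

λ_1 = 17.831,  λ_2 = 6.169;  v_1 ≈ (0.4927, 0.8702)


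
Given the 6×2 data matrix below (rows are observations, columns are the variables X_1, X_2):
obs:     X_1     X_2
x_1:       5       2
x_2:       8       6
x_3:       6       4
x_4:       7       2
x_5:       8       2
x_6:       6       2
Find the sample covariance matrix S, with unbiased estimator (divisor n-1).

Step 1 — column means:
  mean(X_1) = (5 + 8 + 6 + 7 + 8 + 6) / 6 = 40/6 = 6.6667
  mean(X_2) = (2 + 6 + 4 + 2 + 2 + 2) / 6 = 18/6 = 3

Step 2 — sample covariance S[i,j] = (1/(n-1)) · Σ_k (x_{k,i} - mean_i) · (x_{k,j} - mean_j), with n-1 = 5.
  S[X_1,X_1] = ((-1.6667)·(-1.6667) + (1.3333)·(1.3333) + (-0.6667)·(-0.6667) + (0.3333)·(0.3333) + (1.3333)·(1.3333) + (-0.6667)·(-0.6667)) / 5 = 7.3333/5 = 1.4667
  S[X_1,X_2] = ((-1.6667)·(-1) + (1.3333)·(3) + (-0.6667)·(1) + (0.3333)·(-1) + (1.3333)·(-1) + (-0.6667)·(-1)) / 5 = 4/5 = 0.8
  S[X_2,X_2] = ((-1)·(-1) + (3)·(3) + (1)·(1) + (-1)·(-1) + (-1)·(-1) + (-1)·(-1)) / 5 = 14/5 = 2.8

S is symmetric (S[j,i] = S[i,j]). Assembling:

S = [[1.4667, 0.8],
 [0.8, 2.8]]


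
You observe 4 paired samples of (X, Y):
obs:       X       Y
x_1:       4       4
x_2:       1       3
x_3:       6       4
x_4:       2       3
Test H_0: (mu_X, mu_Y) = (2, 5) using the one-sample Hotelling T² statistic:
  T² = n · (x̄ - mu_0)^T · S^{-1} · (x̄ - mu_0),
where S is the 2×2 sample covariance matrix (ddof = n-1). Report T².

Step 1 — sample mean vector:
  mean(X) = (4 + 1 + 6 + 2) / 4 = 13/4 = 3.25
  mean(Y) = (4 + 3 + 4 + 3) / 4 = 14/4 = 3.5
  x̄ = (3.25, 3.5),  deviation x̄ - mu_0 = (3.25, 3.5) - (2, 5) = (1.25, -1.5).

Step 2 — sample covariance matrix, S[i,j] = (1/(n-1)) · Σ_k (x_{k,i} - mean_i) · (x_{k,j} - mean_j), divisor n-1 = 3:
  S[X,X] = ((0.75)·(0.75) + (-2.25)·(-2.25) + (2.75)·(2.75) + (-1.25)·(-1.25)) / 3 = 14.75/3 = 4.9167
  S[X,Y] = ((0.75)·(0.5) + (-2.25)·(-0.5) + (2.75)·(0.5) + (-1.25)·(-0.5)) / 3 = 3.5/3 = 1.1667
  S[Y,Y] = ((0.5)·(0.5) + (-0.5)·(-0.5) + (0.5)·(0.5) + (-0.5)·(-0.5)) / 3 = 1/3 = 0.3333
  S = [[4.9167, 1.1667],
 [1.1667, 0.3333]].

Step 3 — invert S. det(S) = 4.9167·0.3333 - (1.1667)² = 0.2778.
  S^{-1} = (1/det) · [[d, -b], [-b, a]] = [[1.2, -4.2],
 [-4.2, 17.7]].

Step 4 — quadratic form (x̄ - mu_0)^T · S^{-1} · (x̄ - mu_0):
  S^{-1} · (x̄ - mu_0) = (7.8, -31.8),
  (x̄ - mu_0)^T · [...] = (1.25)·(7.8) + (-1.5)·(-31.8) = 57.45.

Step 5 — scale by n: T² = 4 · 57.45 = 229.8.

T² ≈ 229.8


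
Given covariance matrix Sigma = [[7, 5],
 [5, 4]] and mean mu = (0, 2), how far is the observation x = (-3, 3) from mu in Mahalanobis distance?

Step 1 — centre the observation: (x - mu) = (-3, 1).

Step 2 — invert Sigma. det(Sigma) = 7·4 - (5)² = 3.
  Sigma^{-1} = (1/det) · [[d, -b], [-b, a]] = [[1.3333, -1.6667],
 [-1.6667, 2.3333]].

Step 3 — form the quadratic (x - mu)^T · Sigma^{-1} · (x - mu):
  Sigma^{-1} · (x - mu) = (-5.6667, 7.3333).
  (x - mu)^T · [Sigma^{-1} · (x - mu)] = (-3)·(-5.6667) + (1)·(7.3333) = 24.3333.

Step 4 — take square root: d = √(24.3333) ≈ 4.9329.

d(x, mu) = √(24.3333) ≈ 4.9329


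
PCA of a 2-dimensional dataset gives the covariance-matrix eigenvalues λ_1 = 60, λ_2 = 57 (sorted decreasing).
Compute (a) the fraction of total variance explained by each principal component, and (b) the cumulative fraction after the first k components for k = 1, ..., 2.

Step 1 — total variance = trace(Sigma) = Σ λ_i = 60 + 57 = 117.

Step 2 — fraction explained by component i = λ_i / Σ λ:
  PC1: 60/117 = 0.5128
  PC2: 57/117 = 0.4872

Step 3 — cumulative fraction after k components = (λ_1 + ... + λ_k) / Σ λ:
  k = 1: 60/117 = 0.5128
  k = 2: (60 + 57)/117 = 117/117 = 1

Summary (fraction, with percent):

explained: PC1 0.5128 (51.28%), PC2 0.4872 (48.72%);  cumulative: 0.5128, 1


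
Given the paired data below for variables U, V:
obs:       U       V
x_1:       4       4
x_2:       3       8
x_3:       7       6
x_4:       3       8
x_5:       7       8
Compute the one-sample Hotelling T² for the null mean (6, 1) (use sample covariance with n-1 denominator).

Step 1 — sample mean vector:
  mean(U) = (4 + 3 + 7 + 3 + 7) / 5 = 24/5 = 4.8
  mean(V) = (4 + 8 + 6 + 8 + 8) / 5 = 34/5 = 6.8
  x̄ = (4.8, 6.8),  deviation x̄ - mu_0 = (4.8, 6.8) - (6, 1) = (-1.2, 5.8).

Step 2 — sample covariance matrix, S[i,j] = (1/(n-1)) · Σ_k (x_{k,i} - mean_i) · (x_{k,j} - mean_j), divisor n-1 = 4:
  S[U,U] = ((-0.8)·(-0.8) + (-1.8)·(-1.8) + (2.2)·(2.2) + (-1.8)·(-1.8) + (2.2)·(2.2)) / 4 = 16.8/4 = 4.2
  S[U,V] = ((-0.8)·(-2.8) + (-1.8)·(1.2) + (2.2)·(-0.8) + (-1.8)·(1.2) + (2.2)·(1.2)) / 4 = -1.2/4 = -0.3
  S[V,V] = ((-2.8)·(-2.8) + (1.2)·(1.2) + (-0.8)·(-0.8) + (1.2)·(1.2) + (1.2)·(1.2)) / 4 = 12.8/4 = 3.2
  S = [[4.2, -0.3],
 [-0.3, 3.2]].

Step 3 — invert S. det(S) = 4.2·3.2 - (-0.3)² = 13.35.
  S^{-1} = (1/det) · [[d, -b], [-b, a]] = [[0.2397, 0.0225],
 [0.0225, 0.3146]].

Step 4 — quadratic form (x̄ - mu_0)^T · S^{-1} · (x̄ - mu_0):
  S^{-1} · (x̄ - mu_0) = (-0.1573, 1.7978),
  (x̄ - mu_0)^T · [...] = (-1.2)·(-0.1573) + (5.8)·(1.7978) = 10.6157.

Step 5 — scale by n: T² = 5 · 10.6157 = 53.0787.

T² ≈ 53.0787


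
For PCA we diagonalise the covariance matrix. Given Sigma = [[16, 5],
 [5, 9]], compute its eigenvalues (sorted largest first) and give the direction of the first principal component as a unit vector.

Step 1 — characteristic polynomial of 2×2 Sigma:
  det(Sigma - λI) = λ² - trace · λ + det = 0.
  trace = 16 + 9 = 25, det = 16·9 - (5)² = 119.
Step 2 — discriminant:
  Δ = trace² - 4·det = 625 - 476 = 149.
Step 3 — eigenvalues:
  λ = (trace ± √Δ)/2 = (25 ± 12.2066)/2,
  λ_1 = 18.6033,  λ_2 = 6.3967.

Step 4 — unit eigenvector for λ_1: solve (Sigma - λ_1 I)v = 0. First row:
  (16 - 18.6033)·v_x + (5)·v_y = 0, i.e. (-2.6033)·v_x + (5)·v_y = 0,
  so v ∝ (b, λ_1 - a) = (5, 2.6033) = u.
  ||u|| = √((5)² + (2.6033)²) = √(31.7771) ≈ 5.6371,
  v_1 = u/||u|| ≈ (0.887, 0.4618) (||v_1|| = 1).

λ_1 = 18.6033,  λ_2 = 6.3967;  v_1 ≈ (0.887, 0.4618)


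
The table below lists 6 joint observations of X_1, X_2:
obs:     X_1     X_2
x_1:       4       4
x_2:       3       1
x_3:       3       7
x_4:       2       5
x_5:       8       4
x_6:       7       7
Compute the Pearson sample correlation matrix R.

Step 1 — column means:
  mean(X_1) = (4 + 3 + 3 + 2 + 8 + 7) / 6 = 27/6 = 4.5
  mean(X_2) = (4 + 1 + 7 + 5 + 4 + 7) / 6 = 28/6 = 4.6667

Step 2 — sample variances and covariances s[i,j] = (1/(n-1)) · Σ_k (x_{k,i} - mean_i) · (x_{k,j} - mean_j), with n-1 = 5:
  s[X_1,X_1] = ((-0.5)·(-0.5) + (-1.5)·(-1.5) + (-1.5)·(-1.5) + (-2.5)·(-2.5) + (3.5)·(3.5) + (2.5)·(2.5)) / 5 = 29.5/5 = 5.9
  s[X_1,X_2] = ((-0.5)·(-0.6667) + (-1.5)·(-3.6667) + (-1.5)·(2.3333) + (-2.5)·(0.3333) + (3.5)·(-0.6667) + (2.5)·(2.3333)) / 5 = 5/5 = 1
  s[X_2,X_2] = ((-0.6667)·(-0.6667) + (-3.6667)·(-3.6667) + (2.3333)·(2.3333) + (0.3333)·(0.3333) + (-0.6667)·(-0.6667) + (2.3333)·(2.3333)) / 5 = 25.3333/5 = 5.0667
  Sample standard deviations s_i = √(s[i,i]):
  s(X_1) = √(5.9) = 2.429
  s(X_2) = √(5.0667) = 2.2509

Step 3 — r_{ij} = s_{ij} / (s_i · s_j):
  r[X_1,X_1] = 1 (diagonal).
  r[X_1,X_2] = 1 / (2.429 · 2.2509) = 1 / 5.4675 = 0.1829
  r[X_2,X_2] = 1 (diagonal).

R is symmetric with unit diagonal. Assembling:

R = [[1, 0.1829],
 [0.1829, 1]]


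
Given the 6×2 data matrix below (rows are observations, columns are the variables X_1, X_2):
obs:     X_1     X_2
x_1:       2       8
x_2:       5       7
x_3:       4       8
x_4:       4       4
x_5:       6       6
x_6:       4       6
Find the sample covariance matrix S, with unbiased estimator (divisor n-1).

Step 1 — column means:
  mean(X_1) = (2 + 5 + 4 + 4 + 6 + 4) / 6 = 25/6 = 4.1667
  mean(X_2) = (8 + 7 + 8 + 4 + 6 + 6) / 6 = 39/6 = 6.5

Step 2 — sample covariance S[i,j] = (1/(n-1)) · Σ_k (x_{k,i} - mean_i) · (x_{k,j} - mean_j), with n-1 = 5.
  S[X_1,X_1] = ((-2.1667)·(-2.1667) + (0.8333)·(0.8333) + (-0.1667)·(-0.1667) + (-0.1667)·(-0.1667) + (1.8333)·(1.8333) + (-0.1667)·(-0.1667)) / 5 = 8.8333/5 = 1.7667
  S[X_1,X_2] = ((-2.1667)·(1.5) + (0.8333)·(0.5) + (-0.1667)·(1.5) + (-0.1667)·(-2.5) + (1.8333)·(-0.5) + (-0.1667)·(-0.5)) / 5 = -3.5/5 = -0.7
  S[X_2,X_2] = ((1.5)·(1.5) + (0.5)·(0.5) + (1.5)·(1.5) + (-2.5)·(-2.5) + (-0.5)·(-0.5) + (-0.5)·(-0.5)) / 5 = 11.5/5 = 2.3

S is symmetric (S[j,i] = S[i,j]). Assembling:

S = [[1.7667, -0.7],
 [-0.7, 2.3]]


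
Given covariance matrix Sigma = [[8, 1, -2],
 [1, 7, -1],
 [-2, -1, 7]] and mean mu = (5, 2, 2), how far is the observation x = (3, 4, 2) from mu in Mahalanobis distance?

Step 1 — centre the observation: (x - mu) = (-2, 2, 0).

Step 2 — invert Sigma (cofactor / det for 3×3, or solve directly):
  Sigma^{-1} = [[0.136, -0.0142, 0.0368],
 [-0.0142, 0.1473, 0.017],
 [0.0368, 0.017, 0.1558]].

Step 3 — form the quadratic (x - mu)^T · Sigma^{-1} · (x - mu):
  Sigma^{-1} · (x - mu) = (-0.3003, 0.3229, -0.0397).
  (x - mu)^T · [Sigma^{-1} · (x - mu)] = (-2)·(-0.3003) + (2)·(0.3229) + (0)·(-0.0397) = 1.2465.

Step 4 — take square root: d = √(1.2465) ≈ 1.1164.

d(x, mu) = √(1.2465) ≈ 1.1164


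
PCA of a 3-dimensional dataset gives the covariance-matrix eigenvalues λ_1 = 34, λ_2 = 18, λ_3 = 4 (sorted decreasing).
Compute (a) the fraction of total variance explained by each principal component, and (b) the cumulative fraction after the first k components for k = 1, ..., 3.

Step 1 — total variance = trace(Sigma) = Σ λ_i = 34 + 18 + 4 = 56.

Step 2 — fraction explained by component i = λ_i / Σ λ:
  PC1: 34/56 = 0.6071
  PC2: 18/56 = 0.3214
  PC3: 4/56 = 0.0714

Step 3 — cumulative fraction after k components = (λ_1 + ... + λ_k) / Σ λ:
  k = 1: 34/56 = 0.6071
  k = 2: (34 + 18)/56 = 52/56 = 0.9286
  k = 3: (34 + 18 + 4)/56 = 56/56 = 1

Summary (fraction, with percent):

explained: PC1 0.6071 (60.71%), PC2 0.3214 (32.14%), PC3 0.0714 (7.14%);  cumulative: 0.6071, 0.9286, 1


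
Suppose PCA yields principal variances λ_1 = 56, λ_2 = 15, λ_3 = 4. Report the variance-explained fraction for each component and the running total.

Step 1 — total variance = trace(Sigma) = Σ λ_i = 56 + 15 + 4 = 75.

Step 2 — fraction explained by component i = λ_i / Σ λ:
  PC1: 56/75 = 0.7467
  PC2: 15/75 = 0.2
  PC3: 4/75 = 0.0533

Step 3 — cumulative fraction after k components = (λ_1 + ... + λ_k) / Σ λ:
  k = 1: 56/75 = 0.7467
  k = 2: (56 + 15)/75 = 71/75 = 0.9467
  k = 3: (56 + 15 + 4)/75 = 75/75 = 1

Summary (fraction, with percent):

explained: PC1 0.7467 (74.67%), PC2 0.2 (20%), PC3 0.0533 (5.33%);  cumulative: 0.7467, 0.9467, 1


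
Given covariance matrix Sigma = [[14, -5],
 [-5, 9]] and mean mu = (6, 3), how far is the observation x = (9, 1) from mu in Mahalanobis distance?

Step 1 — centre the observation: (x - mu) = (3, -2).

Step 2 — invert Sigma. det(Sigma) = 14·9 - (-5)² = 101.
  Sigma^{-1} = (1/det) · [[d, -b], [-b, a]] = [[0.0891, 0.0495],
 [0.0495, 0.1386]].

Step 3 — form the quadratic (x - mu)^T · Sigma^{-1} · (x - mu):
  Sigma^{-1} · (x - mu) = (0.1683, -0.1287).
  (x - mu)^T · [Sigma^{-1} · (x - mu)] = (3)·(0.1683) + (-2)·(-0.1287) = 0.7624.

Step 4 — take square root: d = √(0.7624) ≈ 0.8731.

d(x, mu) = √(0.7624) ≈ 0.8731


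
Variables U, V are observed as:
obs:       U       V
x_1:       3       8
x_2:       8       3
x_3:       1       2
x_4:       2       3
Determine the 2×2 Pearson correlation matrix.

Step 1 — column means:
  mean(U) = (3 + 8 + 1 + 2) / 4 = 14/4 = 3.5
  mean(V) = (8 + 3 + 2 + 3) / 4 = 16/4 = 4

Step 2 — sample variances and covariances s[i,j] = (1/(n-1)) · Σ_k (x_{k,i} - mean_i) · (x_{k,j} - mean_j), with n-1 = 3:
  s[U,U] = ((-0.5)·(-0.5) + (4.5)·(4.5) + (-2.5)·(-2.5) + (-1.5)·(-1.5)) / 3 = 29/3 = 9.6667
  s[U,V] = ((-0.5)·(4) + (4.5)·(-1) + (-2.5)·(-2) + (-1.5)·(-1)) / 3 = 0/3 = 0
  s[V,V] = ((4)·(4) + (-1)·(-1) + (-2)·(-2) + (-1)·(-1)) / 3 = 22/3 = 7.3333
  Sample standard deviations s_i = √(s[i,i]):
  s(U) = √(9.6667) = 3.1091
  s(V) = √(7.3333) = 2.708

Step 3 — r_{ij} = s_{ij} / (s_i · s_j):
  r[U,U] = 1 (diagonal).
  r[U,V] = 0 / (3.1091 · 2.708) = 0 / 8.4196 = 0
  r[V,V] = 1 (diagonal).

R is symmetric with unit diagonal. Assembling:

R = [[1, 0],
 [0, 1]]


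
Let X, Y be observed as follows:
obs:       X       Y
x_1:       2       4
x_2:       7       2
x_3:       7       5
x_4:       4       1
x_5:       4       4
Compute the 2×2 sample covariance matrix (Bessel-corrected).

Step 1 — column means:
  mean(X) = (2 + 7 + 7 + 4 + 4) / 5 = 24/5 = 4.8
  mean(Y) = (4 + 2 + 5 + 1 + 4) / 5 = 16/5 = 3.2

Step 2 — sample covariance S[i,j] = (1/(n-1)) · Σ_k (x_{k,i} - mean_i) · (x_{k,j} - mean_j), with n-1 = 4.
  S[X,X] = ((-2.8)·(-2.8) + (2.2)·(2.2) + (2.2)·(2.2) + (-0.8)·(-0.8) + (-0.8)·(-0.8)) / 4 = 18.8/4 = 4.7
  S[X,Y] = ((-2.8)·(0.8) + (2.2)·(-1.2) + (2.2)·(1.8) + (-0.8)·(-2.2) + (-0.8)·(0.8)) / 4 = 0.2/4 = 0.05
  S[Y,Y] = ((0.8)·(0.8) + (-1.2)·(-1.2) + (1.8)·(1.8) + (-2.2)·(-2.2) + (0.8)·(0.8)) / 4 = 10.8/4 = 2.7

S is symmetric (S[j,i] = S[i,j]). Assembling:

S = [[4.7, 0.05],
 [0.05, 2.7]]


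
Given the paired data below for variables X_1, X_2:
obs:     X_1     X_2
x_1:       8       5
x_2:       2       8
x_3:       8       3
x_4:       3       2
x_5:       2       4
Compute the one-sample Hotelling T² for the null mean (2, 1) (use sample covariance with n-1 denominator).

Step 1 — sample mean vector:
  mean(X_1) = (8 + 2 + 8 + 3 + 2) / 5 = 23/5 = 4.6
  mean(X_2) = (5 + 8 + 3 + 2 + 4) / 5 = 22/5 = 4.4
  x̄ = (4.6, 4.4),  deviation x̄ - mu_0 = (4.6, 4.4) - (2, 1) = (2.6, 3.4).

Step 2 — sample covariance matrix, S[i,j] = (1/(n-1)) · Σ_k (x_{k,i} - mean_i) · (x_{k,j} - mean_j), divisor n-1 = 4:
  S[X_1,X_1] = ((3.4)·(3.4) + (-2.6)·(-2.6) + (3.4)·(3.4) + (-1.6)·(-1.6) + (-2.6)·(-2.6)) / 4 = 39.2/4 = 9.8
  S[X_1,X_2] = ((3.4)·(0.6) + (-2.6)·(3.6) + (3.4)·(-1.4) + (-1.6)·(-2.4) + (-2.6)·(-0.4)) / 4 = -7.2/4 = -1.8
  S[X_2,X_2] = ((0.6)·(0.6) + (3.6)·(3.6) + (-1.4)·(-1.4) + (-2.4)·(-2.4) + (-0.4)·(-0.4)) / 4 = 21.2/4 = 5.3
  S = [[9.8, -1.8],
 [-1.8, 5.3]].

Step 3 — invert S. det(S) = 9.8·5.3 - (-1.8)² = 48.7.
  S^{-1} = (1/det) · [[d, -b], [-b, a]] = [[0.1088, 0.037],
 [0.037, 0.2012]].

Step 4 — quadratic form (x̄ - mu_0)^T · S^{-1} · (x̄ - mu_0):
  S^{-1} · (x̄ - mu_0) = (0.4086, 0.7803),
  (x̄ - mu_0)^T · [...] = (2.6)·(0.4086) + (3.4)·(0.7803) = 3.7154.

Step 5 — scale by n: T² = 5 · 3.7154 = 18.577.

T² ≈ 18.577


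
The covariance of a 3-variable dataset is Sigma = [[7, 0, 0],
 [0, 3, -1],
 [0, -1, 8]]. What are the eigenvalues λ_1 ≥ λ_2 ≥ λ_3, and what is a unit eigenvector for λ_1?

Step 1 — characteristic polynomial p(λ) = det(λI - Sigma) = λ³ - tr·λ² + c_1·λ - det, where tr = trace, c_1 = sum of the principal 2×2 minors, det = det(Sigma):
  tr = 7 + 3 + 8 = 18,
  c_1 = (7·3 - (0)²) + (7·8 - (0)²) + (3·8 - (-1)²) = 21 + 56 + 23 = 100,
  det = 7·(3·8 - (-1)²) - (0)·((0)·8 - (-1)·(0)) + (0)·((0)·(-1) - 3·(0)) = 7·(23) - (0)·(0) + (0)·(0) = 161.
  So p(λ) = λ³ - 18λ² + 100λ - 161.
Step 2 — look for an integer root (rational root theorem: any rational root is an integer divisor of 161). Testing λ = 7:
  p(7) = 343 - 882 + 700 - 161 = 0  ✓
  Dividing out (λ - 7): p(λ) = (λ - 7)(λ² - 11λ + 23).
Step 3 — remaining eigenvalues from the quadratic λ² - 11λ + 23 = 0:
  Δ = 11² - 4·23 = 121 - 92 = 29,  λ = (11 ± √29)/2 = (11 ± 5.3852)/2 ≈ 8.1926 or 2.8074.
  Sorted: λ_1 = 8.1926,  λ_2 = 7,  λ_3 = 2.8074  (check: sum = 18 = tr ✓).

Step 4 — unit eigenvector for λ_1 ≈ 8.1926: v spans the null space of (Sigma - λ_1 I), whose rows are
  r_1 = (-1.1926, 0, 0),  r_2 = (0, -5.1926, -1),  r_3 = (0, -1, -0.1926).
  v is orthogonal to every row, so take v ∝ r_1 × r_2 = ((0)·(-1) - (0)·(-5.1926), (0)·(0) - (-1.1926)·(-1), (-1.1926)·(-5.1926) - (0)·(0)) ≈ (0, -1.1926, 6.1926).
  Rescale (multiply by -1 so the first nonzero entry is positive): u = (0, 1.1926, -6.1926).
  ||u|| = √((0)² + (1.1926)² + (-6.1926)²) = √(39.7703) ≈ 6.3064,  v_1 = u/||u|| ≈ (0, 0.1891, -0.982) (||v_1|| = 1).

λ_1 = 8.1926,  λ_2 = 7,  λ_3 = 2.8074;  v_1 ≈ (0, 0.1891, -0.982)


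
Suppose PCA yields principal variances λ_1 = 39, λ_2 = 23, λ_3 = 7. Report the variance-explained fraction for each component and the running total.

Step 1 — total variance = trace(Sigma) = Σ λ_i = 39 + 23 + 7 = 69.

Step 2 — fraction explained by component i = λ_i / Σ λ:
  PC1: 39/69 = 0.5652
  PC2: 23/69 = 0.3333
  PC3: 7/69 = 0.1014

Step 3 — cumulative fraction after k components = (λ_1 + ... + λ_k) / Σ λ:
  k = 1: 39/69 = 0.5652
  k = 2: (39 + 23)/69 = 62/69 = 0.8986
  k = 3: (39 + 23 + 7)/69 = 69/69 = 1

Summary (fraction, with percent):

explained: PC1 0.5652 (56.52%), PC2 0.3333 (33.33%), PC3 0.1014 (10.14%);  cumulative: 0.5652, 0.8986, 1


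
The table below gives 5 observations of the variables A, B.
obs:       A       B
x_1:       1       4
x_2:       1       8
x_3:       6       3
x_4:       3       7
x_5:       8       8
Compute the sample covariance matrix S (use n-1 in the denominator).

Step 1 — column means:
  mean(A) = (1 + 1 + 6 + 3 + 8) / 5 = 19/5 = 3.8
  mean(B) = (4 + 8 + 3 + 7 + 8) / 5 = 30/5 = 6

Step 2 — sample covariance S[i,j] = (1/(n-1)) · Σ_k (x_{k,i} - mean_i) · (x_{k,j} - mean_j), with n-1 = 4.
  S[A,A] = ((-2.8)·(-2.8) + (-2.8)·(-2.8) + (2.2)·(2.2) + (-0.8)·(-0.8) + (4.2)·(4.2)) / 4 = 38.8/4 = 9.7
  S[A,B] = ((-2.8)·(-2) + (-2.8)·(2) + (2.2)·(-3) + (-0.8)·(1) + (4.2)·(2)) / 4 = 1/4 = 0.25
  S[B,B] = ((-2)·(-2) + (2)·(2) + (-3)·(-3) + (1)·(1) + (2)·(2)) / 4 = 22/4 = 5.5

S is symmetric (S[j,i] = S[i,j]). Assembling:

S = [[9.7, 0.25],
 [0.25, 5.5]]


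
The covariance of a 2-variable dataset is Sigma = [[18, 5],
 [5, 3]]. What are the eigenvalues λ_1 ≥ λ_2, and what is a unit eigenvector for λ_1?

Step 1 — characteristic polynomial of 2×2 Sigma:
  det(Sigma - λI) = λ² - trace · λ + det = 0.
  trace = 18 + 3 = 21, det = 18·3 - (5)² = 29.
Step 2 — discriminant:
  Δ = trace² - 4·det = 441 - 116 = 325.
Step 3 — eigenvalues:
  λ = (trace ± √Δ)/2 = (21 ± 18.0278)/2,
  λ_1 = 19.5139,  λ_2 = 1.4861.

Step 4 — unit eigenvector for λ_1: solve (Sigma - λ_1 I)v = 0. First row:
  (18 - 19.5139)·v_x + (5)·v_y = 0, i.e. (-1.5139)·v_x + (5)·v_y = 0,
  so v ∝ (b, λ_1 - a) = (5, 1.5139) = u.
  ||u|| = √((5)² + (1.5139)²) = √(27.2918) ≈ 5.2242,
  v_1 = u/||u|| ≈ (0.9571, 0.2898) (||v_1|| = 1).

λ_1 = 19.5139,  λ_2 = 1.4861;  v_1 ≈ (0.9571, 0.2898)


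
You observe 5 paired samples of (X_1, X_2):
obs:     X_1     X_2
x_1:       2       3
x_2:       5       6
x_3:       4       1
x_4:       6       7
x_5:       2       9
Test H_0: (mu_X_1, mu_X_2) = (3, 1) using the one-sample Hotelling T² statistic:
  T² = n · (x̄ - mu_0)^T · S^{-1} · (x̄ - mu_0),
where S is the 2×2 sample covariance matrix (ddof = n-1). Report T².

Step 1 — sample mean vector:
  mean(X_1) = (2 + 5 + 4 + 6 + 2) / 5 = 19/5 = 3.8
  mean(X_2) = (3 + 6 + 1 + 7 + 9) / 5 = 26/5 = 5.2
  x̄ = (3.8, 5.2),  deviation x̄ - mu_0 = (3.8, 5.2) - (3, 1) = (0.8, 4.2).

Step 2 — sample covariance matrix, S[i,j] = (1/(n-1)) · Σ_k (x_{k,i} - mean_i) · (x_{k,j} - mean_j), divisor n-1 = 4:
  S[X_1,X_1] = ((-1.8)·(-1.8) + (1.2)·(1.2) + (0.2)·(0.2) + (2.2)·(2.2) + (-1.8)·(-1.8)) / 4 = 12.8/4 = 3.2
  S[X_1,X_2] = ((-1.8)·(-2.2) + (1.2)·(0.8) + (0.2)·(-4.2) + (2.2)·(1.8) + (-1.8)·(3.8)) / 4 = 1.2/4 = 0.3
  S[X_2,X_2] = ((-2.2)·(-2.2) + (0.8)·(0.8) + (-4.2)·(-4.2) + (1.8)·(1.8) + (3.8)·(3.8)) / 4 = 40.8/4 = 10.2
  S = [[3.2, 0.3],
 [0.3, 10.2]].

Step 3 — invert S. det(S) = 3.2·10.2 - (0.3)² = 32.55.
  S^{-1} = (1/det) · [[d, -b], [-b, a]] = [[0.3134, -0.0092],
 [-0.0092, 0.0983]].

Step 4 — quadratic form (x̄ - mu_0)^T · S^{-1} · (x̄ - mu_0):
  S^{-1} · (x̄ - mu_0) = (0.212, 0.4055),
  (x̄ - mu_0)^T · [...] = (0.8)·(0.212) + (4.2)·(0.4055) = 1.8728.

Step 5 — scale by n: T² = 5 · 1.8728 = 9.3641.

T² ≈ 9.3641


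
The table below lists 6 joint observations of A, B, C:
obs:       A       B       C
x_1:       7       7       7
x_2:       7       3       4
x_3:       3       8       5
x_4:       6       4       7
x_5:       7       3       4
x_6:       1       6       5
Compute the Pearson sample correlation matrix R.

Step 1 — column means:
  mean(A) = (7 + 7 + 3 + 6 + 7 + 1) / 6 = 31/6 = 5.1667
  mean(B) = (7 + 3 + 8 + 4 + 3 + 6) / 6 = 31/6 = 5.1667
  mean(C) = (7 + 4 + 5 + 7 + 4 + 5) / 6 = 32/6 = 5.3333

Step 2 — sample variances and covariances s[i,j] = (1/(n-1)) · Σ_k (x_{k,i} - mean_i) · (x_{k,j} - mean_j), with n-1 = 5:
  s[A,A] = ((1.8333)·(1.8333) + (1.8333)·(1.8333) + (-2.1667)·(-2.1667) + (0.8333)·(0.8333) + (1.8333)·(1.8333) + (-4.1667)·(-4.1667)) / 5 = 32.8333/5 = 6.5667
  s[A,B] = ((1.8333)·(1.8333) + (1.8333)·(-2.1667) + (-2.1667)·(2.8333) + (0.8333)·(-1.1667) + (1.8333)·(-2.1667) + (-4.1667)·(0.8333)) / 5 = -15.1667/5 = -3.0333
  s[A,C] = ((1.8333)·(1.6667) + (1.8333)·(-1.3333) + (-2.1667)·(-0.3333) + (0.8333)·(1.6667) + (1.8333)·(-1.3333) + (-4.1667)·(-0.3333)) / 5 = 1.6667/5 = 0.3333
  s[B,B] = ((1.8333)·(1.8333) + (-2.1667)·(-2.1667) + (2.8333)·(2.8333) + (-1.1667)·(-1.1667) + (-2.1667)·(-2.1667) + (0.8333)·(0.8333)) / 5 = 22.8333/5 = 4.5667
  s[B,C] = ((1.8333)·(1.6667) + (-2.1667)·(-1.3333) + (2.8333)·(-0.3333) + (-1.1667)·(1.6667) + (-2.1667)·(-1.3333) + (0.8333)·(-0.3333)) / 5 = 5.6667/5 = 1.1333
  s[C,C] = ((1.6667)·(1.6667) + (-1.3333)·(-1.3333) + (-0.3333)·(-0.3333) + (1.6667)·(1.6667) + (-1.3333)·(-1.3333) + (-0.3333)·(-0.3333)) / 5 = 9.3333/5 = 1.8667
  Sample standard deviations s_i = √(s[i,i]):
  s(A) = √(6.5667) = 2.5626
  s(B) = √(4.5667) = 2.137
  s(C) = √(1.8667) = 1.3663

Step 3 — r_{ij} = s_{ij} / (s_i · s_j):
  r[A,A] = 1 (diagonal).
  r[A,B] = -3.0333 / (2.5626 · 2.137) = -3.0333 / 5.4761 = -0.5539
  r[A,C] = 0.3333 / (2.5626 · 1.3663) = 0.3333 / 3.5011 = 0.0952
  r[B,B] = 1 (diagonal).
  r[B,C] = 1.1333 / (2.137 · 1.3663) = 1.1333 / 2.9197 = 0.3882
  r[C,C] = 1 (diagonal).

R is symmetric with unit diagonal. Assembling:

R = [[1, -0.5539, 0.0952],
 [-0.5539, 1, 0.3882],
 [0.0952, 0.3882, 1]]


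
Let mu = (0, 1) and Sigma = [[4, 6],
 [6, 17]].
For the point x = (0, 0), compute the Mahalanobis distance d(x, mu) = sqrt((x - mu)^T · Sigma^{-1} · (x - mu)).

Step 1 — centre the observation: (x - mu) = (0, -1).

Step 2 — invert Sigma. det(Sigma) = 4·17 - (6)² = 32.
  Sigma^{-1} = (1/det) · [[d, -b], [-b, a]] = [[0.5312, -0.1875],
 [-0.1875, 0.125]].

Step 3 — form the quadratic (x - mu)^T · Sigma^{-1} · (x - mu):
  Sigma^{-1} · (x - mu) = (0.1875, -0.125).
  (x - mu)^T · [Sigma^{-1} · (x - mu)] = (0)·(0.1875) + (-1)·(-0.125) = 0.125.

Step 4 — take square root: d = √(0.125) ≈ 0.3536.

d(x, mu) = √(0.125) ≈ 0.3536


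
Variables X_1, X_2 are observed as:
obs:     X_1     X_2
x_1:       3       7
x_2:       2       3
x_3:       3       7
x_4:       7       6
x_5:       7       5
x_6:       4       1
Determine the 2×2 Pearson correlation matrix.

Step 1 — column means:
  mean(X_1) = (3 + 2 + 3 + 7 + 7 + 4) / 6 = 26/6 = 4.3333
  mean(X_2) = (7 + 3 + 7 + 6 + 5 + 1) / 6 = 29/6 = 4.8333

Step 2 — sample variances and covariances s[i,j] = (1/(n-1)) · Σ_k (x_{k,i} - mean_i) · (x_{k,j} - mean_j), with n-1 = 5:
  s[X_1,X_1] = ((-1.3333)·(-1.3333) + (-2.3333)·(-2.3333) + (-1.3333)·(-1.3333) + (2.6667)·(2.6667) + (2.6667)·(2.6667) + (-0.3333)·(-0.3333)) / 5 = 23.3333/5 = 4.6667
  s[X_1,X_2] = ((-1.3333)·(2.1667) + (-2.3333)·(-1.8333) + (-1.3333)·(2.1667) + (2.6667)·(1.1667) + (2.6667)·(0.1667) + (-0.3333)·(-3.8333)) / 5 = 3.3333/5 = 0.6667
  s[X_2,X_2] = ((2.1667)·(2.1667) + (-1.8333)·(-1.8333) + (2.1667)·(2.1667) + (1.1667)·(1.1667) + (0.1667)·(0.1667) + (-3.8333)·(-3.8333)) / 5 = 28.8333/5 = 5.7667
  Sample standard deviations s_i = √(s[i,i]):
  s(X_1) = √(4.6667) = 2.1602
  s(X_2) = √(5.7667) = 2.4014

Step 3 — r_{ij} = s_{ij} / (s_i · s_j):
  r[X_1,X_1] = 1 (diagonal).
  r[X_1,X_2] = 0.6667 / (2.1602 · 2.4014) = 0.6667 / 5.1876 = 0.1285
  r[X_2,X_2] = 1 (diagonal).

R is symmetric with unit diagonal. Assembling:

R = [[1, 0.1285],
 [0.1285, 1]]


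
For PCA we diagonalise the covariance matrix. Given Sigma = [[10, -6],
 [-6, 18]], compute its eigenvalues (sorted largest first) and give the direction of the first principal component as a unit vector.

Step 1 — characteristic polynomial of 2×2 Sigma:
  det(Sigma - λI) = λ² - trace · λ + det = 0.
  trace = 10 + 18 = 28, det = 10·18 - (-6)² = 144.
Step 2 — discriminant:
  Δ = trace² - 4·det = 784 - 576 = 208.
Step 3 — eigenvalues:
  λ = (trace ± √Δ)/2 = (28 ± 14.4222)/2,
  λ_1 = 21.2111,  λ_2 = 6.7889.

Step 4 — unit eigenvector for λ_1: solve (Sigma - λ_1 I)v = 0. First row:
  (10 - 21.2111)·v_x + (-6)·v_y = 0, i.e. (-11.2111)·v_x + (-6)·v_y = 0,
  so v ∝ (b, λ_1 - a) = (-6, 11.2111); multiply by -1 so the first entry is positive: u = (6, -11.2111).
  ||u|| = √((6)² + (-11.2111)²) = √(161.6888) ≈ 12.7157,
  v_1 = u/||u|| ≈ (0.4719, -0.8817) (||v_1|| = 1).

λ_1 = 21.2111,  λ_2 = 6.7889;  v_1 ≈ (0.4719, -0.8817)


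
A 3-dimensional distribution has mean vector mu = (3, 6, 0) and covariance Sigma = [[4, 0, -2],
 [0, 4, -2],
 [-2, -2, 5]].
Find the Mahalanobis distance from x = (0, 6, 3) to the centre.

Step 1 — centre the observation: (x - mu) = (-3, 0, 3).

Step 2 — invert Sigma (cofactor / det for 3×3, or solve directly):
  Sigma^{-1} = [[0.3333, 0.0833, 0.1667],
 [0.0833, 0.3333, 0.1667],
 [0.1667, 0.1667, 0.3333]].

Step 3 — form the quadratic (x - mu)^T · Sigma^{-1} · (x - mu):
  Sigma^{-1} · (x - mu) = (-0.5, 0.25, 0.5).
  (x - mu)^T · [Sigma^{-1} · (x - mu)] = (-3)·(-0.5) + (0)·(0.25) + (3)·(0.5) = 3.

Step 4 — take square root: d = √(3) ≈ 1.7321.

d(x, mu) = √(3) ≈ 1.7321


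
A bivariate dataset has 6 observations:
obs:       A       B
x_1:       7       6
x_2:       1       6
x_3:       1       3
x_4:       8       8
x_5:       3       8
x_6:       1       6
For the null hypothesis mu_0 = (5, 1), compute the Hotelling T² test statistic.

Step 1 — sample mean vector:
  mean(A) = (7 + 1 + 1 + 8 + 3 + 1) / 6 = 21/6 = 3.5
  mean(B) = (6 + 6 + 3 + 8 + 8 + 6) / 6 = 37/6 = 6.1667
  x̄ = (3.5, 6.1667),  deviation x̄ - mu_0 = (3.5, 6.1667) - (5, 1) = (-1.5, 5.1667).

Step 2 — sample covariance matrix, S[i,j] = (1/(n-1)) · Σ_k (x_{k,i} - mean_i) · (x_{k,j} - mean_j), divisor n-1 = 5:
  S[A,A] = ((3.5)·(3.5) + (-2.5)·(-2.5) + (-2.5)·(-2.5) + (4.5)·(4.5) + (-0.5)·(-0.5) + (-2.5)·(-2.5)) / 5 = 51.5/5 = 10.3
  S[A,B] = ((3.5)·(-0.1667) + (-2.5)·(-0.1667) + (-2.5)·(-3.1667) + (4.5)·(1.8333) + (-0.5)·(1.8333) + (-2.5)·(-0.1667)) / 5 = 15.5/5 = 3.1
  S[B,B] = ((-0.1667)·(-0.1667) + (-0.1667)·(-0.1667) + (-3.1667)·(-3.1667) + (1.8333)·(1.8333) + (1.8333)·(1.8333) + (-0.1667)·(-0.1667)) / 5 = 16.8333/5 = 3.3667
  S = [[10.3, 3.1],
 [3.1, 3.3667]].

Step 3 — invert S. det(S) = 10.3·3.3667 - (3.1)² = 25.0667.
  S^{-1} = (1/det) · [[d, -b], [-b, a]] = [[0.1343, -0.1237],
 [-0.1237, 0.4109]].

Step 4 — quadratic form (x̄ - mu_0)^T · S^{-1} · (x̄ - mu_0):
  S^{-1} · (x̄ - mu_0) = (-0.8404, 2.3085),
  (x̄ - mu_0)^T · [...] = (-1.5)·(-0.8404) + (5.1667)·(2.3085) = 13.1879.

Step 5 — scale by n: T² = 6 · 13.1879 = 79.1277.

T² ≈ 79.1277


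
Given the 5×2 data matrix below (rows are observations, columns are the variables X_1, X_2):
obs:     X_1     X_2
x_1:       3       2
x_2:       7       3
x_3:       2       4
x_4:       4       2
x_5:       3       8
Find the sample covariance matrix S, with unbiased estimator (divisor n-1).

Step 1 — column means:
  mean(X_1) = (3 + 7 + 2 + 4 + 3) / 5 = 19/5 = 3.8
  mean(X_2) = (2 + 3 + 4 + 2 + 8) / 5 = 19/5 = 3.8

Step 2 — sample covariance S[i,j] = (1/(n-1)) · Σ_k (x_{k,i} - mean_i) · (x_{k,j} - mean_j), with n-1 = 4.
  S[X_1,X_1] = ((-0.8)·(-0.8) + (3.2)·(3.2) + (-1.8)·(-1.8) + (0.2)·(0.2) + (-0.8)·(-0.8)) / 4 = 14.8/4 = 3.7
  S[X_1,X_2] = ((-0.8)·(-1.8) + (3.2)·(-0.8) + (-1.8)·(0.2) + (0.2)·(-1.8) + (-0.8)·(4.2)) / 4 = -5.2/4 = -1.3
  S[X_2,X_2] = ((-1.8)·(-1.8) + (-0.8)·(-0.8) + (0.2)·(0.2) + (-1.8)·(-1.8) + (4.2)·(4.2)) / 4 = 24.8/4 = 6.2

S is symmetric (S[j,i] = S[i,j]). Assembling:

S = [[3.7, -1.3],
 [-1.3, 6.2]]


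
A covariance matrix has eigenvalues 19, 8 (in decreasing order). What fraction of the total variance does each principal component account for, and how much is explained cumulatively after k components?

Step 1 — total variance = trace(Sigma) = Σ λ_i = 19 + 8 = 27.

Step 2 — fraction explained by component i = λ_i / Σ λ:
  PC1: 19/27 = 0.7037
  PC2: 8/27 = 0.2963

Step 3 — cumulative fraction after k components = (λ_1 + ... + λ_k) / Σ λ:
  k = 1: 19/27 = 0.7037
  k = 2: (19 + 8)/27 = 27/27 = 1

Summary (fraction, with percent):

explained: PC1 0.7037 (70.37%), PC2 0.2963 (29.63%);  cumulative: 0.7037, 1


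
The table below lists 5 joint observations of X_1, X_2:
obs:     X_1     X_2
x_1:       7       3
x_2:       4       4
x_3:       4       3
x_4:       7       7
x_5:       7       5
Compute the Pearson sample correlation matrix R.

Step 1 — column means:
  mean(X_1) = (7 + 4 + 4 + 7 + 7) / 5 = 29/5 = 5.8
  mean(X_2) = (3 + 4 + 3 + 7 + 5) / 5 = 22/5 = 4.4

Step 2 — sample variances and covariances s[i,j] = (1/(n-1)) · Σ_k (x_{k,i} - mean_i) · (x_{k,j} - mean_j), with n-1 = 4:
  s[X_1,X_1] = ((1.2)·(1.2) + (-1.8)·(-1.8) + (-1.8)·(-1.8) + (1.2)·(1.2) + (1.2)·(1.2)) / 4 = 10.8/4 = 2.7
  s[X_1,X_2] = ((1.2)·(-1.4) + (-1.8)·(-0.4) + (-1.8)·(-1.4) + (1.2)·(2.6) + (1.2)·(0.6)) / 4 = 5.4/4 = 1.35
  s[X_2,X_2] = ((-1.4)·(-1.4) + (-0.4)·(-0.4) + (-1.4)·(-1.4) + (2.6)·(2.6) + (0.6)·(0.6)) / 4 = 11.2/4 = 2.8
  Sample standard deviations s_i = √(s[i,i]):
  s(X_1) = √(2.7) = 1.6432
  s(X_2) = √(2.8) = 1.6733

Step 3 — r_{ij} = s_{ij} / (s_i · s_j):
  r[X_1,X_1] = 1 (diagonal).
  r[X_1,X_2] = 1.35 / (1.6432 · 1.6733) = 1.35 / 2.7495 = 0.491
  r[X_2,X_2] = 1 (diagonal).

R is symmetric with unit diagonal. Assembling:

R = [[1, 0.491],
 [0.491, 1]]


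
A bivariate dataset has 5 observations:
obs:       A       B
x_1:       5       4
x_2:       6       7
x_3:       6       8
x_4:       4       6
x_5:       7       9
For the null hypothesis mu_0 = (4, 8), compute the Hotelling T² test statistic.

Step 1 — sample mean vector:
  mean(A) = (5 + 6 + 6 + 4 + 7) / 5 = 28/5 = 5.6
  mean(B) = (4 + 7 + 8 + 6 + 9) / 5 = 34/5 = 6.8
  x̄ = (5.6, 6.8),  deviation x̄ - mu_0 = (5.6, 6.8) - (4, 8) = (1.6, -1.2).

Step 2 — sample covariance matrix, S[i,j] = (1/(n-1)) · Σ_k (x_{k,i} - mean_i) · (x_{k,j} - mean_j), divisor n-1 = 4:
  S[A,A] = ((-0.6)·(-0.6) + (0.4)·(0.4) + (0.4)·(0.4) + (-1.6)·(-1.6) + (1.4)·(1.4)) / 4 = 5.2/4 = 1.3
  S[A,B] = ((-0.6)·(-2.8) + (0.4)·(0.2) + (0.4)·(1.2) + (-1.6)·(-0.8) + (1.4)·(2.2)) / 4 = 6.6/4 = 1.65
  S[B,B] = ((-2.8)·(-2.8) + (0.2)·(0.2) + (1.2)·(1.2) + (-0.8)·(-0.8) + (2.2)·(2.2)) / 4 = 14.8/4 = 3.7
  S = [[1.3, 1.65],
 [1.65, 3.7]].

Step 3 — invert S. det(S) = 1.3·3.7 - (1.65)² = 2.0875.
  S^{-1} = (1/det) · [[d, -b], [-b, a]] = [[1.7725, -0.7904],
 [-0.7904, 0.6228]].

Step 4 — quadratic form (x̄ - mu_0)^T · S^{-1} · (x̄ - mu_0):
  S^{-1} · (x̄ - mu_0) = (3.7844, -2.012),
  (x̄ - mu_0)^T · [...] = (1.6)·(3.7844) + (-1.2)·(-2.012) = 8.4695.

Step 5 — scale by n: T² = 5 · 8.4695 = 42.3473.

T² ≈ 42.3473


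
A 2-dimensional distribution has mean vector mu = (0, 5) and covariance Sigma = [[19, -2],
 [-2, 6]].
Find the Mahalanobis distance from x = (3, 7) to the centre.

Step 1 — centre the observation: (x - mu) = (3, 2).

Step 2 — invert Sigma. det(Sigma) = 19·6 - (-2)² = 110.
  Sigma^{-1} = (1/det) · [[d, -b], [-b, a]] = [[0.0545, 0.0182],
 [0.0182, 0.1727]].

Step 3 — form the quadratic (x - mu)^T · Sigma^{-1} · (x - mu):
  Sigma^{-1} · (x - mu) = (0.2, 0.4).
  (x - mu)^T · [Sigma^{-1} · (x - mu)] = (3)·(0.2) + (2)·(0.4) = 1.4.

Step 4 — take square root: d = √(1.4) ≈ 1.1832.

d(x, mu) = √(1.4) ≈ 1.1832


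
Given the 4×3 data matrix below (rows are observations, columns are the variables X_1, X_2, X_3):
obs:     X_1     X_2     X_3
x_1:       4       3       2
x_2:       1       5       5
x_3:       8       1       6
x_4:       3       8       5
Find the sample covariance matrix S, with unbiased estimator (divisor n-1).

Step 1 — column means:
  mean(X_1) = (4 + 1 + 8 + 3) / 4 = 16/4 = 4
  mean(X_2) = (3 + 5 + 1 + 8) / 4 = 17/4 = 4.25
  mean(X_3) = (2 + 5 + 6 + 5) / 4 = 18/4 = 4.5

Step 2 — sample covariance S[i,j] = (1/(n-1)) · Σ_k (x_{k,i} - mean_i) · (x_{k,j} - mean_j), with n-1 = 3.
  S[X_1,X_1] = ((0)·(0) + (-3)·(-3) + (4)·(4) + (-1)·(-1)) / 3 = 26/3 = 8.6667
  S[X_1,X_2] = ((0)·(-1.25) + (-3)·(0.75) + (4)·(-3.25) + (-1)·(3.75)) / 3 = -19/3 = -6.3333
  S[X_1,X_3] = ((0)·(-2.5) + (-3)·(0.5) + (4)·(1.5) + (-1)·(0.5)) / 3 = 4/3 = 1.3333
  S[X_2,X_2] = ((-1.25)·(-1.25) + (0.75)·(0.75) + (-3.25)·(-3.25) + (3.75)·(3.75)) / 3 = 26.75/3 = 8.9167
  S[X_2,X_3] = ((-1.25)·(-2.5) + (0.75)·(0.5) + (-3.25)·(1.5) + (3.75)·(0.5)) / 3 = 0.5/3 = 0.1667
  S[X_3,X_3] = ((-2.5)·(-2.5) + (0.5)·(0.5) + (1.5)·(1.5) + (0.5)·(0.5)) / 3 = 9/3 = 3

S is symmetric (S[j,i] = S[i,j]). Assembling:

S = [[8.6667, -6.3333, 1.3333],
 [-6.3333, 8.9167, 0.1667],
 [1.3333, 0.1667, 3]]
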